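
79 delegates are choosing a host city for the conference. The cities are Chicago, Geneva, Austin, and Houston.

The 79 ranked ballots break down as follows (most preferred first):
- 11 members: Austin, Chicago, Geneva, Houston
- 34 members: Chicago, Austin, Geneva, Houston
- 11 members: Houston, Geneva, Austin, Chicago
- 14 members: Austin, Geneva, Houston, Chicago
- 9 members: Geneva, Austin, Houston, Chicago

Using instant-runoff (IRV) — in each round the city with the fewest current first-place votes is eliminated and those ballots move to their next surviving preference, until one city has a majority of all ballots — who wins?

Round 1: Chicago 34, Geneva 9, Austin 25, Houston 11. Geneva eliminated.
Round 2: Chicago 34, Austin 34, Houston 11. Houston eliminated.
Round 3: Chicago 34, Austin 45. Austin has a majority (≥40).

Austin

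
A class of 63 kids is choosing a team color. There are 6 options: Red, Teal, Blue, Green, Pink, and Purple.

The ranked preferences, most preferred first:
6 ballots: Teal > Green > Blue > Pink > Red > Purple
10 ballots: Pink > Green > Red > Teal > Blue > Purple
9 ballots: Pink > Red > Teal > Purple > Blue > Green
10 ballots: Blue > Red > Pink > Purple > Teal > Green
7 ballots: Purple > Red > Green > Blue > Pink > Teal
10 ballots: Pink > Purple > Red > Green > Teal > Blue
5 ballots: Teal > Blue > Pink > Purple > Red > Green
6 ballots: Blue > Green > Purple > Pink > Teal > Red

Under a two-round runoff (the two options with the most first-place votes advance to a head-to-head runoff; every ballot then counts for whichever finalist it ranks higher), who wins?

Round 1 first-place votes: Red 0, Teal 11, Blue 16, Green 0, Pink 29, Purple 7. Pink and Blue advance.
Runoff: Pink is ranked above Blue on 29 ballots, Blue above Pink on 34.

Blue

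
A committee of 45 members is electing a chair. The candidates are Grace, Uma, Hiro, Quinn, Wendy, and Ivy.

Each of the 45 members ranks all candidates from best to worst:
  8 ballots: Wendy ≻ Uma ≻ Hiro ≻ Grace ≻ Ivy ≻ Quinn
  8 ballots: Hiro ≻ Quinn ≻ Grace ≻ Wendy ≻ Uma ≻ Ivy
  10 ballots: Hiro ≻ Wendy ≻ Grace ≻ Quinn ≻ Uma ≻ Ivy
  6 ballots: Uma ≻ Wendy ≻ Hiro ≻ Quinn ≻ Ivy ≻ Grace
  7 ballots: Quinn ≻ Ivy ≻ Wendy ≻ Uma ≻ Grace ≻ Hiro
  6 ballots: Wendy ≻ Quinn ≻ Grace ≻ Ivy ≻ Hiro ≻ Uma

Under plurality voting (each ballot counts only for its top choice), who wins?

First-place votes: Grace 0, Uma 6, Hiro 18, Quinn 7, Wendy 14, Ivy 0.

Hiro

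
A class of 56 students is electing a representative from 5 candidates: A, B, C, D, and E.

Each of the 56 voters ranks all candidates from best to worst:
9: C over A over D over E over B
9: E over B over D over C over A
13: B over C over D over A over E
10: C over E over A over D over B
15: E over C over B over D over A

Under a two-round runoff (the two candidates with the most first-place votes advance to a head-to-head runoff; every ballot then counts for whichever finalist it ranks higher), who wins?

Round 1 first-place votes: A 0, B 13, C 19, D 0, E 24. E and C advance.
Runoff: E is ranked above C on 24 ballots, C above E on 32.

C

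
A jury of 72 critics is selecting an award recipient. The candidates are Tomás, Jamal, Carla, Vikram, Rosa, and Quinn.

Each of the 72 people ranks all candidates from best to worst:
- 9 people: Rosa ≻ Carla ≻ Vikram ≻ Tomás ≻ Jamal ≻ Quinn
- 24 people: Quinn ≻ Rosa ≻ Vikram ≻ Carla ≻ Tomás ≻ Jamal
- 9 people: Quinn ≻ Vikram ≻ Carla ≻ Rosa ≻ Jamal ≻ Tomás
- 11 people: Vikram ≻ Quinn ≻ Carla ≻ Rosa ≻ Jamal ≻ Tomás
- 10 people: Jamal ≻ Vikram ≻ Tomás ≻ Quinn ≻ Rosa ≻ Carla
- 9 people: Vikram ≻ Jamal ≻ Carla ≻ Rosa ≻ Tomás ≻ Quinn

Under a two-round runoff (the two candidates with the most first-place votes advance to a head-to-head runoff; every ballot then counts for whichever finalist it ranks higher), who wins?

Vikram

Round 1 first-place votes: Tomás 0, Jamal 10, Carla 0, Vikram 20, Rosa 9, Quinn 33. Quinn and Vikram advance.
Runoff: Quinn is ranked above Vikram on 33 ballots, Vikram above Quinn on 39.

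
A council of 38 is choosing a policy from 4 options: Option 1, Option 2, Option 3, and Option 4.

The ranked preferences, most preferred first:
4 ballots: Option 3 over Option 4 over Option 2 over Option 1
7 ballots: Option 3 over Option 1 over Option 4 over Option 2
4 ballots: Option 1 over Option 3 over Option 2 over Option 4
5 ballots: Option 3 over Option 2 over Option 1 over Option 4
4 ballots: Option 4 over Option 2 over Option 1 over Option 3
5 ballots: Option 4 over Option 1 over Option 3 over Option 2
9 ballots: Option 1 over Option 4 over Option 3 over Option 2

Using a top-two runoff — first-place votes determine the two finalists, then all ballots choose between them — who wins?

Round 1 first-place votes: Option 1 13, Option 2 0, Option 3 16, Option 4 9. Option 3 and Option 1 advance.
Runoff: Option 3 is ranked above Option 1 on 16 ballots, Option 1 above Option 3 on 22.

Option 1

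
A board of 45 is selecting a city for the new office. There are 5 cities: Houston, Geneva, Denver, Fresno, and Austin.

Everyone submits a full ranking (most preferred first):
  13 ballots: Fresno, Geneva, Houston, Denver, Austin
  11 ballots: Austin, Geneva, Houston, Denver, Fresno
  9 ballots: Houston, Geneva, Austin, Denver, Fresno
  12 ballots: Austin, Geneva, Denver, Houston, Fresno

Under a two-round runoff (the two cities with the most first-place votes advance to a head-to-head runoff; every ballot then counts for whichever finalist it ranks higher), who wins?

Austin

Round 1 first-place votes: Houston 9, Geneva 0, Denver 0, Fresno 13, Austin 23. Austin and Fresno advance.
Runoff: Austin is ranked above Fresno on 32 ballots, Fresno above Austin on 13.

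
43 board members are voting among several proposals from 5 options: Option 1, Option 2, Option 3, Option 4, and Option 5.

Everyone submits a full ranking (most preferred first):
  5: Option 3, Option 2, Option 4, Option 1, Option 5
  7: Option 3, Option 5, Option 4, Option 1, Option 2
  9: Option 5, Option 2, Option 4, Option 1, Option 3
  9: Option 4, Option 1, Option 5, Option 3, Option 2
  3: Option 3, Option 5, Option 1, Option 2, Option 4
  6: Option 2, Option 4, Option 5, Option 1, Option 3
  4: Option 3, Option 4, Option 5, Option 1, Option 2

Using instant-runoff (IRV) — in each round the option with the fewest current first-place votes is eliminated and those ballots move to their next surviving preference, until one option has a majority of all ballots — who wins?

Round 1: Option 1 0, Option 2 6, Option 3 19, Option 4 9, Option 5 9. Option 1 eliminated.
Round 2: Option 2 6, Option 3 19, Option 4 9, Option 5 9. Option 2 eliminated.
Round 3: Option 3 19, Option 4 15, Option 5 9. Option 5 eliminated.
Round 4: Option 3 19, Option 4 24. Option 4 has a majority (≥22).

Option 4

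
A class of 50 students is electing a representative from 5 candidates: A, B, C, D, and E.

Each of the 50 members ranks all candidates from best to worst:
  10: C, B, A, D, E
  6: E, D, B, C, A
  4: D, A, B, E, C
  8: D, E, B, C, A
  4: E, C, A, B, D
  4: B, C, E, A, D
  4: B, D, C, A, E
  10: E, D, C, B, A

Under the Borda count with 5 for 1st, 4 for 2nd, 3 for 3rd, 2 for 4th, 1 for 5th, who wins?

D

A: 10×3 + 6×1 + 4×4 + 8×1 + 4×3 + 4×2 + 4×2 + 10×1 = 98
B: 10×4 + 6×3 + 4×3 + 8×3 + 4×2 + 4×5 + 4×5 + 10×2 = 162
C: 10×5 + 6×2 + 4×1 + 8×2 + 4×4 + 4×4 + 4×3 + 10×3 = 156
D: 10×2 + 6×4 + 4×5 + 8×5 + 4×1 + 4×1 + 4×4 + 10×4 = 168
E: 10×1 + 6×5 + 4×2 + 8×4 + 4×5 + 4×3 + 4×1 + 10×5 = 166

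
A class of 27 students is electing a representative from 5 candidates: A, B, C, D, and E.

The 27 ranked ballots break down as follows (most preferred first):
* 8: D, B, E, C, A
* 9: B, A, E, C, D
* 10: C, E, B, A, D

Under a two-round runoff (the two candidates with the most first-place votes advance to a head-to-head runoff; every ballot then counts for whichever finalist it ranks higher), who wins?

Round 1 first-place votes: A 0, B 9, C 10, D 8, E 0. C and B advance.
Runoff: C is ranked above B on 10 ballots, B above C on 17.

B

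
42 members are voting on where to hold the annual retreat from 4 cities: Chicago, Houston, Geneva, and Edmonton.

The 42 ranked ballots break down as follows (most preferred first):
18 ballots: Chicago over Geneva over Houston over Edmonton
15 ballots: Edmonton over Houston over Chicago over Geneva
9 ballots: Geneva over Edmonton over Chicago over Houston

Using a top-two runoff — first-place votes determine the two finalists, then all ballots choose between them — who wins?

Round 1 first-place votes: Chicago 18, Houston 0, Geneva 9, Edmonton 15. Chicago and Edmonton advance.
Runoff: Chicago is ranked above Edmonton on 18 ballots, Edmonton above Chicago on 24.

Edmonton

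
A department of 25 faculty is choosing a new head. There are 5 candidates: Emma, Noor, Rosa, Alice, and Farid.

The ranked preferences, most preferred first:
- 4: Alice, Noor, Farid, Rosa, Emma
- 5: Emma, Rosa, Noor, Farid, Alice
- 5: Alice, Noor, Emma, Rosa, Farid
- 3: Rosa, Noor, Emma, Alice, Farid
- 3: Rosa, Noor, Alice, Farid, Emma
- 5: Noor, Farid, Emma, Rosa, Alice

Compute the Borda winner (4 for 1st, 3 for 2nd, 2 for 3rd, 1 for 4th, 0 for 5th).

Noor

Emma: 4×0 + 5×4 + 5×2 + 3×2 + 3×0 + 5×2 = 46
Noor: 4×3 + 5×2 + 5×3 + 3×3 + 3×3 + 5×4 = 75
Rosa: 4×1 + 5×3 + 5×1 + 3×4 + 3×4 + 5×1 = 53
Alice: 4×4 + 5×0 + 5×4 + 3×1 + 3×2 + 5×0 = 45
Farid: 4×2 + 5×1 + 5×0 + 3×0 + 3×1 + 5×3 = 31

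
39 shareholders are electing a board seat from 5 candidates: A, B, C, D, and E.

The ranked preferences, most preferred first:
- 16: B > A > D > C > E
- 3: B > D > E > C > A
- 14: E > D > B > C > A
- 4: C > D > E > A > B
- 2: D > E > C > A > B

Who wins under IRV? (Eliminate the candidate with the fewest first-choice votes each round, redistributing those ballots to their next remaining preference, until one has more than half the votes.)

Round 1: A 0, B 19, C 4, D 2, E 14. A eliminated.
Round 2: B 19, C 4, D 2, E 14. D eliminated.
Round 3: B 19, C 4, E 16. C eliminated.
Round 4: B 19, E 20. E has a majority (≥20).

E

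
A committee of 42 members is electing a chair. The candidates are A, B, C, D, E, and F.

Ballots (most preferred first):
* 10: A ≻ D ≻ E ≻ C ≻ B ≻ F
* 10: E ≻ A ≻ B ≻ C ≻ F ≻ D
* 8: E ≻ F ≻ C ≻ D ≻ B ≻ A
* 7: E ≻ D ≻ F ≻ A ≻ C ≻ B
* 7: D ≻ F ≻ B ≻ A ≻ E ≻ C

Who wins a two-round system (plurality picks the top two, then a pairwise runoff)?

E

Round 1 first-place votes: A 10, B 0, C 0, D 7, E 25, F 0. E and A advance.
Runoff: E is ranked above A on 25 ballots, A above E on 17.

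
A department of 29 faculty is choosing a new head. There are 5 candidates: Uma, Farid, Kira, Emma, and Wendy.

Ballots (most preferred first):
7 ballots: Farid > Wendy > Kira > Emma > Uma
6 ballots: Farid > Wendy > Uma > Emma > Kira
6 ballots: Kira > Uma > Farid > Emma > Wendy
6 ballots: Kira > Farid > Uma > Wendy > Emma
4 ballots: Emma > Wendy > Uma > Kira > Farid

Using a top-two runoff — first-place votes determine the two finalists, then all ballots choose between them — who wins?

Round 1 first-place votes: Uma 0, Farid 13, Kira 12, Emma 4, Wendy 0. Farid and Kira advance.
Runoff: Farid is ranked above Kira on 13 ballots, Kira above Farid on 16.

Kira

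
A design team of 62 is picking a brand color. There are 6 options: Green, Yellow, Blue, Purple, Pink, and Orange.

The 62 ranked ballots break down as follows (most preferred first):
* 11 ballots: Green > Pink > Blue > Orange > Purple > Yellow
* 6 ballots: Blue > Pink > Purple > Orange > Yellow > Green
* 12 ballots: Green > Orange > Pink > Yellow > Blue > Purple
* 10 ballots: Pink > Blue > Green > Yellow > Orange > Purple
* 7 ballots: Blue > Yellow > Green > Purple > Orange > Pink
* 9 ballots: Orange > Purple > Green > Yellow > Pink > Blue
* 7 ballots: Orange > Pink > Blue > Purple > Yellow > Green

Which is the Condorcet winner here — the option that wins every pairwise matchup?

Green

Green vs Yellow: 42–20
Green vs Blue: 32–30
Green vs Purple: 40–22
Green vs Pink: 39–23
Green vs Orange: 40–22
Green beats every other option.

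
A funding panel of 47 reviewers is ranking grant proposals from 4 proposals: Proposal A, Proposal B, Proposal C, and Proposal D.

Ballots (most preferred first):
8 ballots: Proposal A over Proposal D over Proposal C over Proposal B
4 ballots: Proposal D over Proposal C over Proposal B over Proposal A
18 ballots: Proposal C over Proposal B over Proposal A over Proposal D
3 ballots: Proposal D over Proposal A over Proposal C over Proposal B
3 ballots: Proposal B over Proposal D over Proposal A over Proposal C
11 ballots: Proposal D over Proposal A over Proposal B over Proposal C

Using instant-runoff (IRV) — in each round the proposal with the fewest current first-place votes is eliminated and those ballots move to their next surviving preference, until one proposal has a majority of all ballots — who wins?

Round 1: Proposal A 8, Proposal B 3, Proposal C 18, Proposal D 18. Proposal B eliminated.
Round 2: Proposal A 8, Proposal C 18, Proposal D 21. Proposal A eliminated.
Round 3: Proposal C 18, Proposal D 29. Proposal D has a majority (≥24).

Proposal D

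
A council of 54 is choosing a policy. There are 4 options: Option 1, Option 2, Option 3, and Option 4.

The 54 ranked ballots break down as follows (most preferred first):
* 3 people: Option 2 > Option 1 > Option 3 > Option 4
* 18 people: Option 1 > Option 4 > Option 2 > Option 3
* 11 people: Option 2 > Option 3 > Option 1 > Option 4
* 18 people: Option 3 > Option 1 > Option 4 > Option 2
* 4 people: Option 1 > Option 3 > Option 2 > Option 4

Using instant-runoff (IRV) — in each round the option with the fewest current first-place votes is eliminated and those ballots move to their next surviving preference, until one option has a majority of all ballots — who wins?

Option 3

Round 1: Option 1 22, Option 2 14, Option 3 18, Option 4 0. Option 4 eliminated.
Round 2: Option 1 22, Option 2 14, Option 3 18. Option 2 eliminated.
Round 3: Option 1 25, Option 3 29. Option 3 has a majority (≥28).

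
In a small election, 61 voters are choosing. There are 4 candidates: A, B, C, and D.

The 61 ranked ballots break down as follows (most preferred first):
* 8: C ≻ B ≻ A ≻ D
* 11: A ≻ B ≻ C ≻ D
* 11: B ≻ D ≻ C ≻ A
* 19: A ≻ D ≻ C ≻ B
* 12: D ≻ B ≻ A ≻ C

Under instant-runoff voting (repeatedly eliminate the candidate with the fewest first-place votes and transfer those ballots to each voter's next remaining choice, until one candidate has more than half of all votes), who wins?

B

Round 1: A 30, B 11, C 8, D 12. C eliminated.
Round 2: A 30, B 19, D 12. D eliminated.
Round 3: A 30, B 31. B has a majority (≥31).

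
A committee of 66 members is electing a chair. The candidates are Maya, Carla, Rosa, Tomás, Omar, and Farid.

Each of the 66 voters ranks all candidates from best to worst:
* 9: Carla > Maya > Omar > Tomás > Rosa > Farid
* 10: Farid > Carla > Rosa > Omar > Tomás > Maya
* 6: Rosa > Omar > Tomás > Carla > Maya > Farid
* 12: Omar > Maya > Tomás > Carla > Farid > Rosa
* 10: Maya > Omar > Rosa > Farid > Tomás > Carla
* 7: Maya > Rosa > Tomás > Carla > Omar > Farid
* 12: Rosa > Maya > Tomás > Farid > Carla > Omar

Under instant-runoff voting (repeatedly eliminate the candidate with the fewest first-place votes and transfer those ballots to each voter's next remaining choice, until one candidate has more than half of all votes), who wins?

Maya

Round 1: Maya 17, Carla 9, Rosa 18, Tomás 0, Omar 12, Farid 10. Tomás eliminated.
Round 2: Maya 17, Carla 9, Rosa 18, Omar 12, Farid 10. Carla eliminated.
Round 3: Maya 26, Rosa 18, Omar 12, Farid 10. Farid eliminated.
Round 4: Maya 26, Rosa 28, Omar 12. Omar eliminated.
Round 5: Maya 38, Rosa 28. Maya has a majority (≥34).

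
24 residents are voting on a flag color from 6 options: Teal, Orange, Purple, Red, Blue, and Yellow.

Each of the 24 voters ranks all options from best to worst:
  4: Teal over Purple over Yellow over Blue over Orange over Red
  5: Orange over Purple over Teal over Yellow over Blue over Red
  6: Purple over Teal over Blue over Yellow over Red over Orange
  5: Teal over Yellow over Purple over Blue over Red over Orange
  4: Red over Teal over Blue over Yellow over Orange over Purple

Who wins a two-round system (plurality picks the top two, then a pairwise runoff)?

Round 1 first-place votes: Teal 9, Orange 5, Purple 6, Red 4, Blue 0, Yellow 0. Teal and Purple advance.
Runoff: Teal is ranked above Purple on 13 ballots, Purple above Teal on 11.

Teal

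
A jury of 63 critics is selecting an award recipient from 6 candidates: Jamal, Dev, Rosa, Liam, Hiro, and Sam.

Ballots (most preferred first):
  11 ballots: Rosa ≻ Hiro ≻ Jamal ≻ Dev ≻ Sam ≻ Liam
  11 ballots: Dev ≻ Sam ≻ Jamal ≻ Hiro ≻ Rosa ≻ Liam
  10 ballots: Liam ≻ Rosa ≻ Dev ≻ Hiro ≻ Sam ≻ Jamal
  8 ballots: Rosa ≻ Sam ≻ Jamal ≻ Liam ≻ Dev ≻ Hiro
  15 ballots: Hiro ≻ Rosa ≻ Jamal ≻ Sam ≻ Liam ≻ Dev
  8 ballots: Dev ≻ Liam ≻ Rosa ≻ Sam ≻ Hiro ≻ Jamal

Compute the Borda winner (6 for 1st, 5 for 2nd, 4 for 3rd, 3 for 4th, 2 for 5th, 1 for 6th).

Jamal: 11×4 + 11×4 + 10×1 + 8×4 + 15×4 + 8×1 = 198
Dev: 11×3 + 11×6 + 10×4 + 8×2 + 15×1 + 8×6 = 218
Rosa: 11×6 + 11×2 + 10×5 + 8×6 + 15×5 + 8×4 = 293
Liam: 11×1 + 11×1 + 10×6 + 8×3 + 15×2 + 8×5 = 176
Hiro: 11×5 + 11×3 + 10×3 + 8×1 + 15×6 + 8×2 = 232
Sam: 11×2 + 11×5 + 10×2 + 8×5 + 15×3 + 8×3 = 206

Rosa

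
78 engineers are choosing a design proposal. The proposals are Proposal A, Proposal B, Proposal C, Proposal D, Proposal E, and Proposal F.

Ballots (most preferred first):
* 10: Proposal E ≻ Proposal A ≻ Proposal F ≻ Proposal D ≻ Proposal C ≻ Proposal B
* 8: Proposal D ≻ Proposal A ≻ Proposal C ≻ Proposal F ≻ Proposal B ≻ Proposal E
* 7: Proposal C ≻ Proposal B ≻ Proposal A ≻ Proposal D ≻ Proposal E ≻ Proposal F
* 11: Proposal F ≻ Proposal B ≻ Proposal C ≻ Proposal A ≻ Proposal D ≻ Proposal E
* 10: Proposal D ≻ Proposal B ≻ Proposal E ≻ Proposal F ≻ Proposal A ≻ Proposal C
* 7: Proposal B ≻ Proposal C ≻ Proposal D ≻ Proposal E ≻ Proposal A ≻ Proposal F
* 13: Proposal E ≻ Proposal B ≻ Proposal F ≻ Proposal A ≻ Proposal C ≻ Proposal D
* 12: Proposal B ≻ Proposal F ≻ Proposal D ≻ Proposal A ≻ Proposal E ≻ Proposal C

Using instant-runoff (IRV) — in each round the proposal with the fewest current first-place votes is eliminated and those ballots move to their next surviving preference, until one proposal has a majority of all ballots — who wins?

Round 1: Proposal A 0, Proposal B 19, Proposal C 7, Proposal D 18, Proposal E 23, Proposal F 11. Proposal A eliminated.
Round 2: Proposal B 19, Proposal C 7, Proposal D 18, Proposal E 23, Proposal F 11. Proposal C eliminated.
Round 3: Proposal B 26, Proposal D 18, Proposal E 23, Proposal F 11. Proposal F eliminated.
Round 4: Proposal B 37, Proposal D 18, Proposal E 23. Proposal D eliminated.
Round 5: Proposal B 55, Proposal E 23. Proposal B has a majority (≥40).

Proposal B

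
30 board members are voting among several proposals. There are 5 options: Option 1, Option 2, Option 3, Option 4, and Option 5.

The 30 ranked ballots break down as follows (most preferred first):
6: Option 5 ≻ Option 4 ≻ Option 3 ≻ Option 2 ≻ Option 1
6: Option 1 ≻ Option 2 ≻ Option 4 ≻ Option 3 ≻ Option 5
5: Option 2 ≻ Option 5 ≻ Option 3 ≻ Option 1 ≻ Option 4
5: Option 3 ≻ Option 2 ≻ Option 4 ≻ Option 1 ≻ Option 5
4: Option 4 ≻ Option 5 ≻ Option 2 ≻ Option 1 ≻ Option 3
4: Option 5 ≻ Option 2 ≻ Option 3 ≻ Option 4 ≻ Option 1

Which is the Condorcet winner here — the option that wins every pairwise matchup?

Option 2 vs Option 1: 24–6
Option 2 vs Option 3: 19–11
Option 2 vs Option 4: 20–10
Option 2 vs Option 5: 16–14
Option 2 beats every other option.

Option 2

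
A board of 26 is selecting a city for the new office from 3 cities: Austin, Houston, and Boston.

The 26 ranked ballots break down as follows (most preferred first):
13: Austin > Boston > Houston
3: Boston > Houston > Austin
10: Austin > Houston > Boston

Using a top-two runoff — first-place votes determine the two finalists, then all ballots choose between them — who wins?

Round 1 first-place votes: Austin 23, Houston 0, Boston 3. Austin and Boston advance.
Runoff: Austin is ranked above Boston on 23 ballots, Boston above Austin on 3.

Austin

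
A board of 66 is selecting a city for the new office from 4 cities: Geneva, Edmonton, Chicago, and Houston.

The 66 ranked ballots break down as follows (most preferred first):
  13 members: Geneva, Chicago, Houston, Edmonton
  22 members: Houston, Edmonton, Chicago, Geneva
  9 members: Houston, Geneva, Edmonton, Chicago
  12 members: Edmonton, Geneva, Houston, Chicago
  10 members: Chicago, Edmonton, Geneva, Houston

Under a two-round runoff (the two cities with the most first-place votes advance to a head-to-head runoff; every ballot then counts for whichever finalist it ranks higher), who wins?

Round 1 first-place votes: Geneva 13, Edmonton 12, Chicago 10, Houston 31. Houston and Geneva advance.
Runoff: Houston is ranked above Geneva on 31 ballots, Geneva above Houston on 35.

Geneva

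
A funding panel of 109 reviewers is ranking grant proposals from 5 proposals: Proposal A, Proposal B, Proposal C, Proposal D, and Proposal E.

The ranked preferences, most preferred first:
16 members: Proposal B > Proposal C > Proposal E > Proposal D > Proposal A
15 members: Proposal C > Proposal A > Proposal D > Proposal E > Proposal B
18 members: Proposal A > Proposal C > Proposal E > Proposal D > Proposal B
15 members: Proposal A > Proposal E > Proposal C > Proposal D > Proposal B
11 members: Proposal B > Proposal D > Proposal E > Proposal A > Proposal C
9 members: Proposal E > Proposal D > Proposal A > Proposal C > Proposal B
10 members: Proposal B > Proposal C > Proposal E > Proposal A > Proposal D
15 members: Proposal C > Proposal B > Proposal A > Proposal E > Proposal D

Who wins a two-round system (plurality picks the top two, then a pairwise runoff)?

Round 1 first-place votes: Proposal A 33, Proposal B 37, Proposal C 30, Proposal D 0, Proposal E 9. Proposal B and Proposal A advance.
Runoff: Proposal B is ranked above Proposal A on 52 ballots, Proposal A above Proposal B on 57.

Proposal A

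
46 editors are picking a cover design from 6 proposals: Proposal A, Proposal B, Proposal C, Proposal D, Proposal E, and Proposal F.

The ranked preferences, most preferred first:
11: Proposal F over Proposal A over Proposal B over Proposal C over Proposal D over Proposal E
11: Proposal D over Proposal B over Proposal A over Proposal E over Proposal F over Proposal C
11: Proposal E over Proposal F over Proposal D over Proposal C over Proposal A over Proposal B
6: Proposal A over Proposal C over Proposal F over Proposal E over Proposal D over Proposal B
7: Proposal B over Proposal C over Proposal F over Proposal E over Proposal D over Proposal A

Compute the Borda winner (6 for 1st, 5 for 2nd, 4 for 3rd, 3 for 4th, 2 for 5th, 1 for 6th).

Proposal A: 11×5 + 11×4 + 11×2 + 6×6 + 7×1 = 164
Proposal B: 11×4 + 11×5 + 11×1 + 6×1 + 7×6 = 158
Proposal C: 11×3 + 11×1 + 11×3 + 6×5 + 7×5 = 142
Proposal D: 11×2 + 11×6 + 11×4 + 6×2 + 7×2 = 158
Proposal E: 11×1 + 11×3 + 11×6 + 6×3 + 7×3 = 149
Proposal F: 11×6 + 11×2 + 11×5 + 6×4 + 7×4 = 195

Proposal F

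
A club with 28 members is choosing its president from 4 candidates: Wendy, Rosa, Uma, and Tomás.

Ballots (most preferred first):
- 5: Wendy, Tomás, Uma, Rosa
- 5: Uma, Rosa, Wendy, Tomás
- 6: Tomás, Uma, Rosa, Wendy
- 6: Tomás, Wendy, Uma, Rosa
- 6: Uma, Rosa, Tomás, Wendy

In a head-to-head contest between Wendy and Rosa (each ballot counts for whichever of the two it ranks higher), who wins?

Wendy is ranked above Rosa on 11 ballots; Rosa above Wendy on 17.

Rosa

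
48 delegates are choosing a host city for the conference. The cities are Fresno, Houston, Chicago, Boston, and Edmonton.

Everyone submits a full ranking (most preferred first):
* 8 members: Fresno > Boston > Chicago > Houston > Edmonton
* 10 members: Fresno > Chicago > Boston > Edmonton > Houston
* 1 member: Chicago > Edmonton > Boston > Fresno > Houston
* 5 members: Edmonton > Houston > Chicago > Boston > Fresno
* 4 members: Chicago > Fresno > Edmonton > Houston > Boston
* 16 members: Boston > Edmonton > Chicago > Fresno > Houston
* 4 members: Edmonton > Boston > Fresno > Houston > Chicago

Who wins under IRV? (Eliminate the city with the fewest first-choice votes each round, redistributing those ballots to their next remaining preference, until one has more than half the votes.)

Boston

Round 1: Fresno 18, Houston 0, Chicago 5, Boston 16, Edmonton 9. Houston eliminated.
Round 2: Fresno 18, Chicago 5, Boston 16, Edmonton 9. Chicago eliminated.
Round 3: Fresno 22, Boston 16, Edmonton 10. Edmonton eliminated.
Round 4: Fresno 22, Boston 26. Boston has a majority (≥25).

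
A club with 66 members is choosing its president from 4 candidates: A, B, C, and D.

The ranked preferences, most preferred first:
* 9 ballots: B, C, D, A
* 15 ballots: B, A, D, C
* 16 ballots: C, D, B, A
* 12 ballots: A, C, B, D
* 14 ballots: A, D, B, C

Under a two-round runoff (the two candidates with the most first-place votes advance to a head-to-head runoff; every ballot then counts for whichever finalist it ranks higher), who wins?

B

Round 1 first-place votes: A 26, B 24, C 16, D 0. A and B advance.
Runoff: A is ranked above B on 26 ballots, B above A on 40.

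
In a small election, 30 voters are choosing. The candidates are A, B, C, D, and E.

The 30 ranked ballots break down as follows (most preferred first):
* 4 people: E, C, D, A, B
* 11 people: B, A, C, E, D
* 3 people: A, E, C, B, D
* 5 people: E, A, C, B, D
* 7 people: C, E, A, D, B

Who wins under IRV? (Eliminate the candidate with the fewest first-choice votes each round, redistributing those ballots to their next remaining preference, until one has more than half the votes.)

Round 1: A 3, B 11, C 7, D 0, E 9. D eliminated.
Round 2: A 3, B 11, C 7, E 9. A eliminated.
Round 3: B 11, C 7, E 12. C eliminated.
Round 4: B 11, E 19. E has a majority (≥16).

E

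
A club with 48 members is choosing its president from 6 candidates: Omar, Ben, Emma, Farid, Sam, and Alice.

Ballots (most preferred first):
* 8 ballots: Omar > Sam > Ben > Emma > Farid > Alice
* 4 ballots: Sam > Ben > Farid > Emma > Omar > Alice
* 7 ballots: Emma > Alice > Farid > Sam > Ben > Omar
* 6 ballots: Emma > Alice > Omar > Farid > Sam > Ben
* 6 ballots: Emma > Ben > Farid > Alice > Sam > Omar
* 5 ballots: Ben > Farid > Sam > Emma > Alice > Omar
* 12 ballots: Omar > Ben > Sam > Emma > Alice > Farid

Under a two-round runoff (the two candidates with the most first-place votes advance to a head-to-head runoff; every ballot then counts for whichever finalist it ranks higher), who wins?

Round 1 first-place votes: Omar 20, Ben 5, Emma 19, Farid 0, Sam 4, Alice 0. Omar and Emma advance.
Runoff: Omar is ranked above Emma on 20 ballots, Emma above Omar on 28.

Emma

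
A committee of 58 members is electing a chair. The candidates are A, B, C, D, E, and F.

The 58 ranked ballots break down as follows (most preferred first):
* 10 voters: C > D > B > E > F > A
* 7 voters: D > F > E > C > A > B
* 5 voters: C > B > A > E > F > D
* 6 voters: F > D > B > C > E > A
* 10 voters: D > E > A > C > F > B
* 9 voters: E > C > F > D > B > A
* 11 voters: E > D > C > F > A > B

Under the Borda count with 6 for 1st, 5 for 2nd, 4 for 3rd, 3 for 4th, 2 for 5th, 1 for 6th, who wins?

D

A: 10×1 + 7×2 + 5×4 + 6×1 + 10×4 + 9×1 + 11×2 = 121
B: 10×4 + 7×1 + 5×5 + 6×4 + 10×1 + 9×2 + 11×1 = 135
C: 10×6 + 7×3 + 5×6 + 6×3 + 10×3 + 9×5 + 11×4 = 248
D: 10×5 + 7×6 + 5×1 + 6×5 + 10×6 + 9×3 + 11×5 = 269
E: 10×3 + 7×4 + 5×3 + 6×2 + 10×5 + 9×6 + 11×6 = 255
F: 10×2 + 7×5 + 5×2 + 6×6 + 10×2 + 9×4 + 11×3 = 190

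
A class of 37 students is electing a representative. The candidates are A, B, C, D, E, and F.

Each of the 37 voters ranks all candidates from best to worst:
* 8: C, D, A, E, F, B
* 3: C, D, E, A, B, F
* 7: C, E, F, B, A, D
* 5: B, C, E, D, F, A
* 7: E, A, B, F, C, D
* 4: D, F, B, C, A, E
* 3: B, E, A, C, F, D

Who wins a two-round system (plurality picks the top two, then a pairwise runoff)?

Round 1 first-place votes: A 0, B 8, C 18, D 4, E 7, F 0. C and B advance.
Runoff: C is ranked above B on 18 ballots, B above C on 19.

B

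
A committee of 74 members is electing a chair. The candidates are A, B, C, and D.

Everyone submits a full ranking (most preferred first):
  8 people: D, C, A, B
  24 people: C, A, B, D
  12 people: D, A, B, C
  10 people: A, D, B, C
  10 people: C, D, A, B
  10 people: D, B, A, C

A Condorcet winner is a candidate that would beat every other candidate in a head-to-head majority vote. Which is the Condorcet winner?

D

D vs A: 40–34
D vs B: 50–24
D vs C: 40–34
D beats every other candidate.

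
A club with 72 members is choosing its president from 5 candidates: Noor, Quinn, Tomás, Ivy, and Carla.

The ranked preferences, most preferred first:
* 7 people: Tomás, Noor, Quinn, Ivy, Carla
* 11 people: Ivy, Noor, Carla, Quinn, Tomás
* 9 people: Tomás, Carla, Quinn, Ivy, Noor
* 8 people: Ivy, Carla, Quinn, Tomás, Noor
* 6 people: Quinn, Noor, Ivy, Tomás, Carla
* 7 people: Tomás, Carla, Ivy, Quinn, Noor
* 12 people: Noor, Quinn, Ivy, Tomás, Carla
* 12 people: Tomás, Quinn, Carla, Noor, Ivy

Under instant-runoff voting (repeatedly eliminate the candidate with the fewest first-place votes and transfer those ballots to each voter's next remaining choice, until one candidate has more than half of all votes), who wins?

Round 1: Noor 12, Quinn 6, Tomás 35, Ivy 19, Carla 0. Carla eliminated.
Round 2: Noor 12, Quinn 6, Tomás 35, Ivy 19. Quinn eliminated.
Round 3: Noor 18, Tomás 35, Ivy 19. Noor eliminated.
Round 4: Tomás 35, Ivy 37. Ivy has a majority (≥37).

Ivy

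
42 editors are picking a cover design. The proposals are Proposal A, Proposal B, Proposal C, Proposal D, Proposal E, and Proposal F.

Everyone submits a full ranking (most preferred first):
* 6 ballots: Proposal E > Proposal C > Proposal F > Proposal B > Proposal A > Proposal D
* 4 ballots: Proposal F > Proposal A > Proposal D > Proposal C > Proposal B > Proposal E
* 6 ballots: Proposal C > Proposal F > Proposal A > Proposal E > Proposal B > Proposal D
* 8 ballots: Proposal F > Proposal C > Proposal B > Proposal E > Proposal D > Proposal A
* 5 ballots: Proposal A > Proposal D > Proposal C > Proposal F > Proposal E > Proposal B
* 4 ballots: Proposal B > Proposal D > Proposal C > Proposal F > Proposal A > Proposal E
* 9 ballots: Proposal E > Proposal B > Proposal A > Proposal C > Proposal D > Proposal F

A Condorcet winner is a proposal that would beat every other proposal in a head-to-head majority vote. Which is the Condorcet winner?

Proposal C

Proposal C vs Proposal A: 24–18
Proposal C vs Proposal B: 29–13
Proposal C vs Proposal D: 29–13
Proposal C vs Proposal E: 27–15
Proposal C vs Proposal F: 30–12
Proposal C beats every other proposal.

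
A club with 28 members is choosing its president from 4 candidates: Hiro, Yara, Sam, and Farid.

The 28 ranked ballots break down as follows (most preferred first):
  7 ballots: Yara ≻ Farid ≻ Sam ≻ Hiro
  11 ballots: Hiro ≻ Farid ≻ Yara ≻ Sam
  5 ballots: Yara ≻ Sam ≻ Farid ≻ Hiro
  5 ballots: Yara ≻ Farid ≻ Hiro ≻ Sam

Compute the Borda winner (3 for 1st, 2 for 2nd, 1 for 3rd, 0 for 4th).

Hiro: 7×0 + 11×3 + 5×0 + 5×1 = 38
Yara: 7×3 + 11×1 + 5×3 + 5×3 = 62
Sam: 7×1 + 11×0 + 5×2 + 5×0 = 17
Farid: 7×2 + 11×2 + 5×1 + 5×2 = 51

Yara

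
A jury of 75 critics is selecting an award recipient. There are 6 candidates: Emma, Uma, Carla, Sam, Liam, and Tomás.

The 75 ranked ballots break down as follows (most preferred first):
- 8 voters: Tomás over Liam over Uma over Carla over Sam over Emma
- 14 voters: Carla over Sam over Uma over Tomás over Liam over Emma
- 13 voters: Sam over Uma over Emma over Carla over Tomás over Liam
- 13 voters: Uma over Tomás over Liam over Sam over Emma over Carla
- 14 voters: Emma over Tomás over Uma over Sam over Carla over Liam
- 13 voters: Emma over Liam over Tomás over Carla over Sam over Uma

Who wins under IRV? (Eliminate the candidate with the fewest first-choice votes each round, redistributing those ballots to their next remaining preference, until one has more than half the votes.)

Uma

Round 1: Emma 27, Uma 13, Carla 14, Sam 13, Liam 0, Tomás 8. Liam eliminated.
Round 2: Emma 27, Uma 13, Carla 14, Sam 13, Tomás 8. Tomás eliminated.
Round 3: Emma 27, Uma 21, Carla 14, Sam 13. Sam eliminated.
Round 4: Emma 27, Uma 34, Carla 14. Carla eliminated.
Round 5: Emma 27, Uma 48. Uma has a majority (≥38).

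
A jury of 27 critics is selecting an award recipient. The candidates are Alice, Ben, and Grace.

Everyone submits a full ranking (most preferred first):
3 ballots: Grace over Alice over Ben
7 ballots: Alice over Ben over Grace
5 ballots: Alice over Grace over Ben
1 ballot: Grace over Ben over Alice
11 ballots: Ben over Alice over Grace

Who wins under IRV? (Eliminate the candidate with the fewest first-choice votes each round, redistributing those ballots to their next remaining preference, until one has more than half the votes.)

Alice

Round 1: Alice 12, Ben 11, Grace 4. Grace eliminated.
Round 2: Alice 15, Ben 12. Alice has a majority (≥14).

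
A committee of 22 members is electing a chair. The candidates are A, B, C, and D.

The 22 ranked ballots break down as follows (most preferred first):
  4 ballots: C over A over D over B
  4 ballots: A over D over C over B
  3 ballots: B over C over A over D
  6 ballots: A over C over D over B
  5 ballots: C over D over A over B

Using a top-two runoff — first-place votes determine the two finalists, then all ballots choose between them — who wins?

C

Round 1 first-place votes: A 10, B 3, C 9, D 0. A and C advance.
Runoff: A is ranked above C on 10 ballots, C above A on 12.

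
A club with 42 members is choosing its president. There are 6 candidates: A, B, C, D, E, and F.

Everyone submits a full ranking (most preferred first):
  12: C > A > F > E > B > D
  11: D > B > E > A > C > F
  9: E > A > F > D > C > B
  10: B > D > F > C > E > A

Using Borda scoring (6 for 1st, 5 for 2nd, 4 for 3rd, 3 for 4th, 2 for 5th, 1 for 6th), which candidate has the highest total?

A: 12×5 + 11×3 + 9×5 + 10×1 = 148
B: 12×2 + 11×5 + 9×1 + 10×6 = 148
C: 12×6 + 11×2 + 9×2 + 10×3 = 142
D: 12×1 + 11×6 + 9×3 + 10×5 = 155
E: 12×3 + 11×4 + 9×6 + 10×2 = 154
F: 12×4 + 11×1 + 9×4 + 10×4 = 135

D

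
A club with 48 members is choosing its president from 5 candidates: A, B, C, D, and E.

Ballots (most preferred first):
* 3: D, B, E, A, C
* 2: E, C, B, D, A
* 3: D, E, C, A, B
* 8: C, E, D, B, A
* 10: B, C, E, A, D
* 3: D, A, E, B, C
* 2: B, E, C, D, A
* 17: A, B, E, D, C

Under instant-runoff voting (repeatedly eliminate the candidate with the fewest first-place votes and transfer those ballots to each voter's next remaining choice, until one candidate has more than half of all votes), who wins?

Round 1: A 17, B 12, C 8, D 9, E 2. E eliminated.
Round 2: A 17, B 12, C 10, D 9. D eliminated.
Round 3: A 20, B 15, C 13. C eliminated.
Round 4: A 23, B 25. B has a majority (≥25).

B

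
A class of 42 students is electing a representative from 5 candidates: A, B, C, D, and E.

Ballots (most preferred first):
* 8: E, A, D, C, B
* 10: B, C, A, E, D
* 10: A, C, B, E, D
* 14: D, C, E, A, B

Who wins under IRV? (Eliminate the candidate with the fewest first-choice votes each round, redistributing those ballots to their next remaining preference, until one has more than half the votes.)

A

Round 1: A 10, B 10, C 0, D 14, E 8. C eliminated.
Round 2: A 10, B 10, D 14, E 8. E eliminated.
Round 3: A 18, B 10, D 14. B eliminated.
Round 4: A 28, D 14. A has a majority (≥22).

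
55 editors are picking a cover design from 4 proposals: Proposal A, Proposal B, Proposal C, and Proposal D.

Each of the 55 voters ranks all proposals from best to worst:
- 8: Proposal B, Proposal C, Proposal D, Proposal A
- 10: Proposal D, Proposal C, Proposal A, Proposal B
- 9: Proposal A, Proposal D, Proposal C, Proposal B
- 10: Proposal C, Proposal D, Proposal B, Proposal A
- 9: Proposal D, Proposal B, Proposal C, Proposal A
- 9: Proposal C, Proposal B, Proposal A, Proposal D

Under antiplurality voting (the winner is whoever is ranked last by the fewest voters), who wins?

Last-place votes: Proposal A 27, Proposal B 19, Proposal C 0, Proposal D 9.

Proposal C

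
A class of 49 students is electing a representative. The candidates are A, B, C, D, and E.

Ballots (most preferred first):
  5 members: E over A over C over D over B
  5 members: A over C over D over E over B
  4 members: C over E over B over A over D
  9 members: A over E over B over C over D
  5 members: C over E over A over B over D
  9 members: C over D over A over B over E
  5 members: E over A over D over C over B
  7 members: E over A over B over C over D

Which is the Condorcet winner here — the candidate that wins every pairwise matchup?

E vs A: 26–23
E vs B: 40–9
E vs C: 26–23
E vs D: 35–14
E beats every other candidate.

E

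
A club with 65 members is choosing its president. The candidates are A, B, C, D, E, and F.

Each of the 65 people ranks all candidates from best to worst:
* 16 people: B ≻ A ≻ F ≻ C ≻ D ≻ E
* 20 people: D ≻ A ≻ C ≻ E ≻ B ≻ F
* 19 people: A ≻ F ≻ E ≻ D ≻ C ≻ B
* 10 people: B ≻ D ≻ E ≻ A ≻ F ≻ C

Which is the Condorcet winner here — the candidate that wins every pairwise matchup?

A vs B: 39–26
A vs C: 65–0
A vs D: 35–30
A vs E: 55–10
A vs F: 65–0
A beats every other candidate.

A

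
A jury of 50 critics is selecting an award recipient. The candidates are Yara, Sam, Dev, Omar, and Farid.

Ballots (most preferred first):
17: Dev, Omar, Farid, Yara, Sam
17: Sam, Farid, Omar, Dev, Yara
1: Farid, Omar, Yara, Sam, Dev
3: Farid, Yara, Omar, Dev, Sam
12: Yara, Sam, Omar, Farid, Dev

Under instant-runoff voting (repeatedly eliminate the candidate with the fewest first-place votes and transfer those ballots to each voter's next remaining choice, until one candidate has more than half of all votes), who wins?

Sam

Round 1: Yara 12, Sam 17, Dev 17, Omar 0, Farid 4. Omar eliminated.
Round 2: Yara 12, Sam 17, Dev 17, Farid 4. Farid eliminated.
Round 3: Yara 16, Sam 17, Dev 17. Yara eliminated.
Round 4: Sam 30, Dev 20. Sam has a majority (≥26).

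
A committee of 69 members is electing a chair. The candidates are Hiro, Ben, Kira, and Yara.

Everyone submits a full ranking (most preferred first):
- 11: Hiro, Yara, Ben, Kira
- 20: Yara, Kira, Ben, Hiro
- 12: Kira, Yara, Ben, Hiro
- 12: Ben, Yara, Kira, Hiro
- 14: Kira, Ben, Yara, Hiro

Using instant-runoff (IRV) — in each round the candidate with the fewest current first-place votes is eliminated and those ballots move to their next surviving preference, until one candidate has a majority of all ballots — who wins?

Round 1: Hiro 11, Ben 12, Kira 26, Yara 20. Hiro eliminated.
Round 2: Ben 12, Kira 26, Yara 31. Ben eliminated.
Round 3: Kira 26, Yara 43. Yara has a majority (≥35).

Yara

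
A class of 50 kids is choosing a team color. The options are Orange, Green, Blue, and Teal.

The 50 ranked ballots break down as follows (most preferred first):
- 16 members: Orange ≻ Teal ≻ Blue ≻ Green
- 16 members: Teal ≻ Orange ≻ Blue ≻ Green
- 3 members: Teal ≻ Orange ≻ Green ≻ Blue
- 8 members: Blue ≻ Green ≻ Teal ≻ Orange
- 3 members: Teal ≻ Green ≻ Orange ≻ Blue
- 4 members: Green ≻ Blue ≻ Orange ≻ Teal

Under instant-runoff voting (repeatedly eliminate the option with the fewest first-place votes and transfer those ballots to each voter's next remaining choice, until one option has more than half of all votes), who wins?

Teal

Round 1: Orange 16, Green 4, Blue 8, Teal 22. Green eliminated.
Round 2: Orange 16, Blue 12, Teal 22. Blue eliminated.
Round 3: Orange 20, Teal 30. Teal has a majority (≥26).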